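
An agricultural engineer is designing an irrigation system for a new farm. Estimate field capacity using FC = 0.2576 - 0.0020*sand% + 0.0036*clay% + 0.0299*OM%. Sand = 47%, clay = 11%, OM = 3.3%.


FC = 0.2576 - 0.0020*47 + 0.0036*11 + 0.0299*3.3
   = 0.2576 - 0.0940 + 0.0396 + 0.0987
   = 0.3019


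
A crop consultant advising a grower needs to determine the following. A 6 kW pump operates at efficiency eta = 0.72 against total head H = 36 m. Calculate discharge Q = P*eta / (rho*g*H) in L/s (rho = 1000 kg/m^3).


Q = (P * 1000 * eta) / (rho * g * H)
  = (6 * 1000 * 0.72) / (1000 * 9.81 * 36)
  = 4320 / 353160
  = 0.01223 m^3/s = 12.23 L/s


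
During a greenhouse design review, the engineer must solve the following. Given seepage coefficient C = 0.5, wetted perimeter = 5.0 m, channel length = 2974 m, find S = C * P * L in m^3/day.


S = C * P * L
  = 0.5 * 5.0 * 2974
  = 7435 m^3/day


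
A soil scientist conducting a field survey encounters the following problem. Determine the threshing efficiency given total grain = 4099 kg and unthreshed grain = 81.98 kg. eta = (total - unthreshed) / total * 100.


eta = (total - unthreshed) / total * 100
    = (4099 - 81.98) / 4099 * 100
    = 4017.02 / 4099 * 100
    = 98%


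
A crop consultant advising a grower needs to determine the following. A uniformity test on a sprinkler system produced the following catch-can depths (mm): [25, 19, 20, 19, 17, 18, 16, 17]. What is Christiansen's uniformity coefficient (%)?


xbar = 151 / 8 = 18.875
sum|xi - xbar| = 15
CU = 100 * (1 - 15 / (8 * 18.875))
   = 100 * (1 - 0.0993)
   = 90.07%


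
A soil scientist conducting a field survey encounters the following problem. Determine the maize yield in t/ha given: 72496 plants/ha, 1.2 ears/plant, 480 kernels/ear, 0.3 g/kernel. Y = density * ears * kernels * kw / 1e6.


Y = density * ears * kernels * kw
  = 72496 * 1.2 * 480 * 0.3 g/ha
  = 12527308.80 g/ha
  = 12527.31 kg/ha = 12.53 t/ha


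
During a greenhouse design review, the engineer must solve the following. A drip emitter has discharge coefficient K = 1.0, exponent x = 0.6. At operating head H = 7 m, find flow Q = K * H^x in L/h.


Q = K * H^x
  = 1.0 * 7^0.6
  = 1.0 * 3.2141
  = 3.21 L/h


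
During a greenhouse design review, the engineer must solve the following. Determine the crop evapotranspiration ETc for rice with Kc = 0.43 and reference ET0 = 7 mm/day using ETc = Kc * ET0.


ETc = Kc * ET0
    = 0.43 * 7
    = 3.01 mm/day


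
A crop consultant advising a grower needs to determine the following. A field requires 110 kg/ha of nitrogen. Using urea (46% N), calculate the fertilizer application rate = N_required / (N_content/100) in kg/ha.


Rate = N_required / (N_content / 100)
     = 110 / (46 / 100)
     = 110 / 0.46
     = 239.13 kg/ha


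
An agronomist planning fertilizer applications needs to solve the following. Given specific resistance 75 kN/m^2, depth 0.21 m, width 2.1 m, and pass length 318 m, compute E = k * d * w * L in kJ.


E = k * d * w * L
  = 75 * 0.21 * 2.1 * 318
  = 10517.85 kJ


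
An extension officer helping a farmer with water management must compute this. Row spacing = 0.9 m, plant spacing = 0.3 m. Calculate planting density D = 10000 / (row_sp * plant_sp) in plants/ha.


D = 10000 / (row_sp * plant_sp)
  = 10000 / (0.9 * 0.3)
  = 10000 / 0.2700
  = 37037.04 plants/ha


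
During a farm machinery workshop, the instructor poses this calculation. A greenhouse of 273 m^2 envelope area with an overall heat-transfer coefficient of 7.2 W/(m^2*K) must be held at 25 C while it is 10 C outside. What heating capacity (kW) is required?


dT = 25 - (10) = 15 K
Q = U * A * dT
  = 7.2 * 273 * 15
  = 29484 W = 29.48 kW


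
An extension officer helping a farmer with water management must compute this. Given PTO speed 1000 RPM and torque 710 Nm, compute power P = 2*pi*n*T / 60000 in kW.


P = 2*pi*n*T / 60000
  = 2*pi * 1000 * 710 / 60000
  = 4461061.57 / 60000
  = 74.35 kW


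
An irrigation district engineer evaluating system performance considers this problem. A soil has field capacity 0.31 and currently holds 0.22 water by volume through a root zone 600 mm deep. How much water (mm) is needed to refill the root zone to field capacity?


SMD = (FC - theta) * D
    = (0.31 - 0.22) * 600
    = 0.090 * 600
    = 54 mm


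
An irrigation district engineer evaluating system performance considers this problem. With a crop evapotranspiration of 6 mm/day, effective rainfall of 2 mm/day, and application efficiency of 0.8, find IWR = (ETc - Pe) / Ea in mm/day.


IWR = (ETc - Pe) / Ea
    = (6 - 2) / 0.8
    = 4 / 0.8
    = 5 mm/day


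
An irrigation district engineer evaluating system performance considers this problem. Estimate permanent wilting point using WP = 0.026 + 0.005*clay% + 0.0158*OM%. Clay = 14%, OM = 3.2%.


WP = 0.026 + 0.005*14 + 0.0158*3.2
   = 0.026 + 0.0700 + 0.0506
   = 0.1466


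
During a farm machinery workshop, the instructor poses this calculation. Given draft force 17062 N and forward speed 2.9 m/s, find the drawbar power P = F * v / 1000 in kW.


P = F * v / 1000
  = 17062 * 2.9 / 1000
  = 49479.80 / 1000
  = 49.48 kW


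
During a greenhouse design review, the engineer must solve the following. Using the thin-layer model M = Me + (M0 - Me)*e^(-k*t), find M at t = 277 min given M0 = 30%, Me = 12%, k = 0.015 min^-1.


M = Me + (M0 - Me) * e^(-k*t)
  = 12 + (30 - 12) * e^(-0.015*277)
  = 12 + 18 * e^(-4.155)
  = 12 + 18 * 0.01569
  = 12 + 0.2823
  = 12.28%


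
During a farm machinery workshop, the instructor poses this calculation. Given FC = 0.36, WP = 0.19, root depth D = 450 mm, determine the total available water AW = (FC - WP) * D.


AW = (FC - WP) * D
   = (0.36 - 0.19) * 450
   = 0.17 * 450
   = 76.50 mm


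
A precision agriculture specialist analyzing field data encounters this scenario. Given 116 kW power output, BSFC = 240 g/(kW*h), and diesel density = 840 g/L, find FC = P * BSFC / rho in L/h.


FC = P * BSFC / rho_fuel
   = 116 * 240 / 840
   = 27840 / 840
   = 33.14 L/h


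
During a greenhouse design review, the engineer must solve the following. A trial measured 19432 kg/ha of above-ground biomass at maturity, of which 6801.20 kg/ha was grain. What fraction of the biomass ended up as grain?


HI = grain_yield / biomass
   = 6801.20 / 19432
   = 0.35


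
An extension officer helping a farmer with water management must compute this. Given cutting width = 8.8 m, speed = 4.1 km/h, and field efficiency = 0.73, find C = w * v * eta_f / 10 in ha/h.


C = w * v * eta_f / 10
  = 8.8 * 4.1 * 0.73 / 10
  = 26.34 / 10
  = 2.63 ha/h


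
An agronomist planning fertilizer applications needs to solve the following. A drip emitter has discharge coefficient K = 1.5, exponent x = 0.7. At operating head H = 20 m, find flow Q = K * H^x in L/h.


Q = K * H^x
  = 1.5 * 20^0.7
  = 1.5 * 8.1418
  = 12.21 L/h


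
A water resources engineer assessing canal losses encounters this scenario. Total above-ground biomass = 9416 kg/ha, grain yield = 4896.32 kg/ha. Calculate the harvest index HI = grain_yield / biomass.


HI = grain_yield / biomass
   = 4896.32 / 9416
   = 0.52


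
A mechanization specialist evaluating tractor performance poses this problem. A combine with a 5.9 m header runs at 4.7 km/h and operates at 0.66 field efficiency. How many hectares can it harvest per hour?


C = w * v * eta_f / 10
  = 5.9 * 4.7 * 0.66 / 10
  = 18.30 / 10
  = 1.83 ha/h


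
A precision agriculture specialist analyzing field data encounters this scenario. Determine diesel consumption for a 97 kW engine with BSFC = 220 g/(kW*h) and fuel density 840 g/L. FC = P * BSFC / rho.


FC = P * BSFC / rho_fuel
   = 97 * 220 / 840
   = 21340 / 840
   = 25.40 L/h


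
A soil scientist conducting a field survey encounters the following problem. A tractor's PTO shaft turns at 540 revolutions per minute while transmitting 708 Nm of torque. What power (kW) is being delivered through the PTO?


P = 2*pi*n*T / 60000
  = 2*pi * 540 * 708 / 60000
  = 2402187.41 / 60000
  = 40.04 kW


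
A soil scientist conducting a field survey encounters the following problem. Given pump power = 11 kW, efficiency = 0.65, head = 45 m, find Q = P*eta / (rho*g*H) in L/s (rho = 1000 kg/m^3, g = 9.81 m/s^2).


Q = (P * 1000 * eta) / (rho * g * H)
  = (11 * 1000 * 0.65) / (1000 * 9.81 * 45)
  = 7150 / 441450
  = 0.01620 m^3/s = 16.20 L/s


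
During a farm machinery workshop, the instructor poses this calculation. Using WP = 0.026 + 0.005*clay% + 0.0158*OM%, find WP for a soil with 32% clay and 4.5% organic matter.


WP = 0.026 + 0.005*32 + 0.0158*4.5
   = 0.026 + 0.1600 + 0.0711
   = 0.2571


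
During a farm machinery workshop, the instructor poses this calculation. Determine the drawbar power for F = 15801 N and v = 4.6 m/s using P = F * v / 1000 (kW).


P = F * v / 1000
  = 15801 * 4.6 / 1000
  = 72684.60 / 1000
  = 72.68 kW


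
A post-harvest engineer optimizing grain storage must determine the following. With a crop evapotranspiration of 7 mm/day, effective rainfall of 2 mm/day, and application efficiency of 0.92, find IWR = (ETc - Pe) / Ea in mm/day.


IWR = (ETc - Pe) / Ea
    = (7 - 2) / 0.92
    = 5 / 0.92
    = 5.43 mm/day


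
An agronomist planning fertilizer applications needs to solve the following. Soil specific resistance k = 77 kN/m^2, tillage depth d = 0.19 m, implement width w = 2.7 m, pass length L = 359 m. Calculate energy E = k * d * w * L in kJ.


E = k * d * w * L
  = 77 * 0.19 * 2.7 * 359
  = 14180.86 kJ


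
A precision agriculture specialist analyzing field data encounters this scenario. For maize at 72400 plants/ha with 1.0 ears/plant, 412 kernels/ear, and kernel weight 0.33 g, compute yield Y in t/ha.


Y = density * ears * kernels * kw
  = 72400 * 1.0 * 412 * 0.33 g/ha
  = 9843504 g/ha
  = 9843.50 kg/ha = 9.84 t/ha


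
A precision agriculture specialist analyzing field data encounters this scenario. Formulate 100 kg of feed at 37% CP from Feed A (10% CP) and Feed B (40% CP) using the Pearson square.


parts_A = CP_b - target = 40 - 37 = 3
parts_B = target - CP_a = 37 - 10 = 27
total_parts = 3 + 27 = 30
Feed A = 100 * 3 / 30 = 10 kg
Feed B = 100 * 27 / 30 = 90 kg

10 kg


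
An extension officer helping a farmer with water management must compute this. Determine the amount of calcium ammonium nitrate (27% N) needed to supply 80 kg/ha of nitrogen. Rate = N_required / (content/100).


Rate = N_required / (N_content / 100)
     = 80 / (27 / 100)
     = 80 / 0.27
     = 296.30 kg/ha


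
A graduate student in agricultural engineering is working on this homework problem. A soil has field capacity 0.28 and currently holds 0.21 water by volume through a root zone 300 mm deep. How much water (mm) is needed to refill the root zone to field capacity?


SMD = (FC - theta) * D
    = (0.28 - 0.21) * 300
    = 0.070 * 300
    = 21 mm


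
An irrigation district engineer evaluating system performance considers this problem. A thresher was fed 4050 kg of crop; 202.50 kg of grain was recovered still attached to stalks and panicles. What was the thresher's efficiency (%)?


eta = (total - unthreshed) / total * 100
    = (4050 - 202.50) / 4050 * 100
    = 3847.50 / 4050 * 100
    = 95%


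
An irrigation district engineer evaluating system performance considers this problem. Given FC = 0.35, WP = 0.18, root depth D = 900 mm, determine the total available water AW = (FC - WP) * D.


AW = (FC - WP) * D
   = (0.35 - 0.18) * 900
   = 0.17 * 900
   = 153 mm


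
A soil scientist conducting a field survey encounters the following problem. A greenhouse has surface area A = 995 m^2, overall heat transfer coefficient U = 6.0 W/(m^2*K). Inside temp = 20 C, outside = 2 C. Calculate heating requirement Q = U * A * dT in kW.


dT = 20 - (2) = 18 K
Q = U * A * dT
  = 6.0 * 995 * 18
  = 107460 W = 107.46 kW


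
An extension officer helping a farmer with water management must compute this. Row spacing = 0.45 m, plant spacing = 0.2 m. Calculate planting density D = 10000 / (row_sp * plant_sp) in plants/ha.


D = 10000 / (row_sp * plant_sp)
  = 10000 / (0.45 * 0.2)
  = 10000 / 0.0900
  = 111111.11 plants/ha


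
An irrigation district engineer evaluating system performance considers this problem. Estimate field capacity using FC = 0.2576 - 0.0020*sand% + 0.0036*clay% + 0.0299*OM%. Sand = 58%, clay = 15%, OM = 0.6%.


FC = 0.2576 - 0.0020*58 + 0.0036*15 + 0.0299*0.6
   = 0.2576 - 0.1160 + 0.0540 + 0.0179
   = 0.2135


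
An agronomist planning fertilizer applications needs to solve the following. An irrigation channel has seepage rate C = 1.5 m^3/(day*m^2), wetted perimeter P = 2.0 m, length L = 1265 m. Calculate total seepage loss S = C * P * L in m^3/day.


S = C * P * L
  = 1.5 * 2.0 * 1265
  = 3795 m^3/day


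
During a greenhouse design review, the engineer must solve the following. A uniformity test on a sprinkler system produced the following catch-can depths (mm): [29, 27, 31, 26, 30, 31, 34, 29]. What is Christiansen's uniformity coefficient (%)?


xbar = 237 / 8 = 29.625
sum|xi - xbar| = 15
CU = 100 * (1 - 15 / (8 * 29.625))
   = 100 * (1 - 0.0633)
   = 93.67%


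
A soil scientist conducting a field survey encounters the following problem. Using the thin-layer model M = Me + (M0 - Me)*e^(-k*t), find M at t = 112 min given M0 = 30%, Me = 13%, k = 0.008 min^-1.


M = Me + (M0 - Me) * e^(-k*t)
  = 13 + (30 - 13) * e^(-0.008*112)
  = 13 + 17 * e^(-0.896)
  = 13 + 17 * 0.40820
  = 13 + 6.9394
  = 19.94%


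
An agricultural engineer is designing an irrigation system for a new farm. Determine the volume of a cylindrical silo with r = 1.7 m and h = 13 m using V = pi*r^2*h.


V = pi * r^2 * h
  = pi * 1.7^2 * 13
  = pi * 2.89 * 13
  = 118.03 m^3


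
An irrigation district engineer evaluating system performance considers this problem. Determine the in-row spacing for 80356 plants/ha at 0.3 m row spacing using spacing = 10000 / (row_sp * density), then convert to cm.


spacing = 10000 / (row_sp * density)
        = 10000 / (0.3 * 80356)
        = 10000 / 24106.80
        = 0.41482 m = 41.48 cm


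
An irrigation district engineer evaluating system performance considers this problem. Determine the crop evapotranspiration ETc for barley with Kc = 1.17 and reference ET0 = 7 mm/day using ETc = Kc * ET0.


ETc = Kc * ET0
    = 1.17 * 7
    = 8.19 mm/day


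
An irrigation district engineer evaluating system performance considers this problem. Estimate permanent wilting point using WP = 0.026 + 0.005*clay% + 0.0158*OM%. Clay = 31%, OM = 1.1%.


WP = 0.026 + 0.005*31 + 0.0158*1.1
   = 0.026 + 0.1550 + 0.0174
   = 0.1984


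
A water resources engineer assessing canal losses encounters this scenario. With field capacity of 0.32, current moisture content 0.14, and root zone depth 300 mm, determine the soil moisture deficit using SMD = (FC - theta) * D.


SMD = (FC - theta) * D
    = (0.32 - 0.14) * 300
    = 0.180 * 300
    = 54 mm


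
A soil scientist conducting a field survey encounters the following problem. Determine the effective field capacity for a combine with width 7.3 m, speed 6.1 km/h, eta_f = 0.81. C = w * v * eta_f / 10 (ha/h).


C = w * v * eta_f / 10
  = 7.3 * 6.1 * 0.81 / 10
  = 36.07 / 10
  = 3.61 ha/h


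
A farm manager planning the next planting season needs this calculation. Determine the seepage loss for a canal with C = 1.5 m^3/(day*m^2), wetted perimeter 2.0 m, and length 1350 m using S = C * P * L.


S = C * P * L
  = 1.5 * 2.0 * 1350
  = 4050 m^3/day


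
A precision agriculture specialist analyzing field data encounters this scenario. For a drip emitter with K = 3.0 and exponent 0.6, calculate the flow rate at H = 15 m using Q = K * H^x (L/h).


Q = K * H^x
  = 3.0 * 15^0.6
  = 3.0 * 5.0776
  = 15.23 L/h


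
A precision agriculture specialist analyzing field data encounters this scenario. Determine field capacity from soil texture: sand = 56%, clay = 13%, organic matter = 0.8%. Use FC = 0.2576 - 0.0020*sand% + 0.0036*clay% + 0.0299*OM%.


FC = 0.2576 - 0.0020*56 + 0.0036*13 + 0.0299*0.8
   = 0.2576 - 0.1120 + 0.0468 + 0.0239
   = 0.2163


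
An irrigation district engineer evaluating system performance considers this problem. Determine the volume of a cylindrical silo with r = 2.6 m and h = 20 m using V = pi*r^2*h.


V = pi * r^2 * h
  = pi * 2.6^2 * 20
  = pi * 6.76 * 20
  = 424.74 m^3


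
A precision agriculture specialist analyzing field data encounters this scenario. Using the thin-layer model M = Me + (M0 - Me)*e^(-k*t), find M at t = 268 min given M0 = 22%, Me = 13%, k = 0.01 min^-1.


M = Me + (M0 - Me) * e^(-k*t)
  = 13 + (22 - 13) * e^(-0.01*268)
  = 13 + 9 * e^(-2.680)
  = 13 + 9 * 0.06856
  = 13 + 0.6171
  = 13.62%


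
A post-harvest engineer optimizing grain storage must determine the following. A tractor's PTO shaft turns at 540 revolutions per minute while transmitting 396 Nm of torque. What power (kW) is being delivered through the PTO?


P = 2*pi*n*T / 60000
  = 2*pi * 540 * 396 / 60000
  = 1343596.35 / 60000
  = 22.39 kW


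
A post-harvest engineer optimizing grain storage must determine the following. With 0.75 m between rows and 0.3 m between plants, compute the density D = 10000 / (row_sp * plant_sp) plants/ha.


D = 10000 / (row_sp * plant_sp)
  = 10000 / (0.75 * 0.3)
  = 10000 / 0.2250
  = 44444.44 plants/ha


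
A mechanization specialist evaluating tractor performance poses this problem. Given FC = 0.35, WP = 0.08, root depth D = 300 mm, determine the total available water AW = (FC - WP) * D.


AW = (FC - WP) * D
   = (0.35 - 0.08) * 300
   = 0.27 * 300
   = 81 mm


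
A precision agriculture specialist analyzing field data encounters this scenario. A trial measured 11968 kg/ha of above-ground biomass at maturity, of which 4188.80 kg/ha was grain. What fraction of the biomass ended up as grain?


HI = grain_yield / biomass
   = 4188.80 / 11968
   = 0.35


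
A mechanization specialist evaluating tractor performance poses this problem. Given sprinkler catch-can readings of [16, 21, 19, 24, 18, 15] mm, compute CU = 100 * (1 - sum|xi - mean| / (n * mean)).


xbar = 113 / 6 = 18.833
sum|xi - xbar| = 15
CU = 100 * (1 - 15 / (6 * 18.833))
   = 100 * (1 - 0.1327)
   = 86.73%


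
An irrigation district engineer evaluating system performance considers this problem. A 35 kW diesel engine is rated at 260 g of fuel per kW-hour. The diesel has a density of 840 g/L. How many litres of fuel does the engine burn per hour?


FC = P * BSFC / rho_fuel
   = 35 * 260 / 840
   = 9100 / 840
   = 10.83 L/h


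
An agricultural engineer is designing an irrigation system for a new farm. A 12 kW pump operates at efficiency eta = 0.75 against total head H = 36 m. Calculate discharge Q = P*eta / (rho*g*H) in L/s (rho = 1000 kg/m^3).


Q = (P * 1000 * eta) / (rho * g * H)
  = (12 * 1000 * 0.75) / (1000 * 9.81 * 36)
  = 9000 / 353160
  = 0.02548 m^3/s = 25.48 L/s


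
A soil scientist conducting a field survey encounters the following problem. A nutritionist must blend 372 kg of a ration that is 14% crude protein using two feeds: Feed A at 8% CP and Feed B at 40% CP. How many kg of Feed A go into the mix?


parts_A = CP_b - target = 40 - 14 = 26
parts_B = target - CP_a = 14 - 8 = 6
total_parts = 26 + 6 = 32
Feed A = 372 * 26 / 32 = 302.25 kg
Feed B = 372 * 6 / 32 = 69.75 kg

302.25 kg


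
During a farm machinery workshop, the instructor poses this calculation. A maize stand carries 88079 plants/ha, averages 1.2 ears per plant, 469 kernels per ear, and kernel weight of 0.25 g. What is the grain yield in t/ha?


Y = density * ears * kernels * kw
  = 88079 * 1.2 * 469 * 0.25 g/ha
  = 12392715.30 g/ha
  = 12392.72 kg/ha = 12.39 t/ha


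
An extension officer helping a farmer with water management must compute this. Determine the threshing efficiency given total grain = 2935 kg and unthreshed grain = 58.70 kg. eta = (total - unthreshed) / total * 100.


eta = (total - unthreshed) / total * 100
    = (2935 - 58.70) / 2935 * 100
    = 2876.30 / 2935 * 100
    = 98%


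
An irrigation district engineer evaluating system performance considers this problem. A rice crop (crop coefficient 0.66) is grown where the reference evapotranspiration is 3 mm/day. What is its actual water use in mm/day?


ETc = Kc * ET0
    = 0.66 * 3
    = 1.98 mm/day


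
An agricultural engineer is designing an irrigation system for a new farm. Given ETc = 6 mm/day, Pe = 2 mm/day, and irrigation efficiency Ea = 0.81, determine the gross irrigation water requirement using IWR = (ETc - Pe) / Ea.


IWR = (ETc - Pe) / Ea
    = (6 - 2) / 0.81
    = 4 / 0.81
    = 4.94 mm/day


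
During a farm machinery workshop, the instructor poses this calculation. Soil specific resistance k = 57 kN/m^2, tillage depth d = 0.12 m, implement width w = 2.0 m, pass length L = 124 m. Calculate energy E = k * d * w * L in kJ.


E = k * d * w * L
  = 57 * 0.12 * 2.0 * 124
  = 1696.32 kJ


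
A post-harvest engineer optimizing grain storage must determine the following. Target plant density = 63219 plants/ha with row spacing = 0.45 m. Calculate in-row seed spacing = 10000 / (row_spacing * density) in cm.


spacing = 10000 / (row_sp * density)
        = 10000 / (0.45 * 63219)
        = 10000 / 28448.55
        = 0.35151 m = 35.15 cm


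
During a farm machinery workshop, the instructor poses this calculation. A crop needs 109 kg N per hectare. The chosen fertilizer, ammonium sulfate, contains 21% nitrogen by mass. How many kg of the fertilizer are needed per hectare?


Rate = N_required / (N_content / 100)
     = 109 / (21 / 100)
     = 109 / 0.21
     = 519.05 kg/ha


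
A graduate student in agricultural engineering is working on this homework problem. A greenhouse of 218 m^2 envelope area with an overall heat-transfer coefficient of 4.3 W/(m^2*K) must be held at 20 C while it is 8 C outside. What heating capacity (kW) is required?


dT = 20 - (8) = 12 K
Q = U * A * dT
  = 4.3 * 218 * 12
  = 11248.80 W = 11.25 kW


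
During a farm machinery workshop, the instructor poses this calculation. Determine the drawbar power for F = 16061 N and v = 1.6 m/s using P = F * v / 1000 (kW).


P = F * v / 1000
  = 16061 * 1.6 / 1000
  = 25697.60 / 1000
  = 25.70 kW


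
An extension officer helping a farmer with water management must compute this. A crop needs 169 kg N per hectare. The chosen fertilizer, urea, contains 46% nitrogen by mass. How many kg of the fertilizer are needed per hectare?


Rate = N_required / (N_content / 100)
     = 169 / (46 / 100)
     = 169 / 0.46
     = 367.39 kg/ha


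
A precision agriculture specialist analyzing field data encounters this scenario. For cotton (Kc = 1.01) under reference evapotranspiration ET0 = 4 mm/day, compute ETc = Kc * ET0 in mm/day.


ETc = Kc * ET0
    = 1.01 * 4
    = 4.04 mm/day


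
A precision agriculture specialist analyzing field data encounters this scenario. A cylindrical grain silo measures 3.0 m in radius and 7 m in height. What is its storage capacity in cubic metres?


V = pi * r^2 * h
  = pi * 3.0^2 * 7
  = pi * 9 * 7
  = 197.92 m^3


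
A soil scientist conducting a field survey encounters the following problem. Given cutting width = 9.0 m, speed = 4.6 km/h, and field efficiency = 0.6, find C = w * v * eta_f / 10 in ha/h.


C = w * v * eta_f / 10
  = 9.0 * 4.6 * 0.6 / 10
  = 24.84 / 10
  = 2.48 ha/h


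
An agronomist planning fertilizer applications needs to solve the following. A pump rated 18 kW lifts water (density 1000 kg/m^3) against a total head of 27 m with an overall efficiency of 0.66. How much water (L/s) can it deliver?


Q = (P * 1000 * eta) / (rho * g * H)
  = (18 * 1000 * 0.66) / (1000 * 9.81 * 27)
  = 11880 / 264870
  = 0.04485 m^3/s = 44.85 L/s


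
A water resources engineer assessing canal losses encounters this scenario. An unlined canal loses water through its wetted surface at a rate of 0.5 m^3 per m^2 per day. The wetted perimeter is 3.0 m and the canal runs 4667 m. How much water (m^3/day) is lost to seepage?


S = C * P * L
  = 0.5 * 3.0 * 4667
  = 7000.50 m^3/day


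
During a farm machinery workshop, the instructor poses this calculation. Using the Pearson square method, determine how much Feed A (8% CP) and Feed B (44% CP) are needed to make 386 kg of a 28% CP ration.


parts_A = CP_b - target = 44 - 28 = 16
parts_B = target - CP_a = 28 - 8 = 20
total_parts = 16 + 20 = 36
Feed A = 386 * 16 / 36 = 171.56 kg
Feed B = 386 * 20 / 36 = 214.44 kg

171.56 kg


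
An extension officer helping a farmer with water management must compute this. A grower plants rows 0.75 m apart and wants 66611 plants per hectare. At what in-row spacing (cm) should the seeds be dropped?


spacing = 10000 / (row_sp * density)
        = 10000 / (0.75 * 66611)
        = 10000 / 49958.25
        = 0.20017 m = 20.02 cm


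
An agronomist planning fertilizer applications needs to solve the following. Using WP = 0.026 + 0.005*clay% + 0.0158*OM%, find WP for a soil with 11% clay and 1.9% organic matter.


WP = 0.026 + 0.005*11 + 0.0158*1.9
   = 0.026 + 0.0550 + 0.0300
   = 0.1110


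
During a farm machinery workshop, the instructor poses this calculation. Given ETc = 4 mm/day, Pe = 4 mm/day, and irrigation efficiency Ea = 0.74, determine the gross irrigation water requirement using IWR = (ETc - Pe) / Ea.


IWR = (ETc - Pe) / Ea
    = (4 - 4) / 0.74
    = 0 / 0.74
    = 0 mm/day


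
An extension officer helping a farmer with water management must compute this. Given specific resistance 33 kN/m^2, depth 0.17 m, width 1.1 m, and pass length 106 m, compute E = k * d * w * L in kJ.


E = k * d * w * L
  = 33 * 0.17 * 1.1 * 106
  = 654.13 kJ


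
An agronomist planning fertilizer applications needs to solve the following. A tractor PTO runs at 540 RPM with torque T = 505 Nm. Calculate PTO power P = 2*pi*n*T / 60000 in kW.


P = 2*pi*n*T / 60000
  = 2*pi * 540 * 505 / 60000
  = 1713424.63 / 60000
  = 28.56 kW


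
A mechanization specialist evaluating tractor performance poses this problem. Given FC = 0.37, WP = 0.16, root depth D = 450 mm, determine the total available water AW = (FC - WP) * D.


AW = (FC - WP) * D
   = (0.37 - 0.16) * 450
   = 0.21 * 450
   = 94.50 mm


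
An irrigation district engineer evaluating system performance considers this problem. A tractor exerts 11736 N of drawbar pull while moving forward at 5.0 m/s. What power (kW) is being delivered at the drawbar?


P = F * v / 1000
  = 11736 * 5.0 / 1000
  = 58680 / 1000
  = 58.68 kW


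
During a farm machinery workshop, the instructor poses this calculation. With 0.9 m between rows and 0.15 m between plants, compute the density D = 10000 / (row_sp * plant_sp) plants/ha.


D = 10000 / (row_sp * plant_sp)
  = 10000 / (0.9 * 0.15)
  = 10000 / 0.1350
  = 74074.07 plants/ha


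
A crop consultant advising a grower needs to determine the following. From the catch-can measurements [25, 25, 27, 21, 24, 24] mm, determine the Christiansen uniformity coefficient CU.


xbar = 146 / 6 = 24.333
sum|xi - xbar| = 8
CU = 100 * (1 - 8 / (6 * 24.333))
   = 100 * (1 - 0.0548)
   = 94.52%


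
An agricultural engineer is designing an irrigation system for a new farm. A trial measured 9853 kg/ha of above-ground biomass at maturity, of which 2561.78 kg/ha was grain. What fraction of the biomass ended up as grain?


HI = grain_yield / biomass
   = 2561.78 / 9853
   = 0.26


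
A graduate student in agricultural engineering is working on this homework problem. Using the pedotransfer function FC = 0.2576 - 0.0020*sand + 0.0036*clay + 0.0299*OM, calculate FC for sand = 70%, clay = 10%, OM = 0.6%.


FC = 0.2576 - 0.0020*70 + 0.0036*10 + 0.0299*0.6
   = 0.2576 - 0.1400 + 0.0360 + 0.0179
   = 0.1715


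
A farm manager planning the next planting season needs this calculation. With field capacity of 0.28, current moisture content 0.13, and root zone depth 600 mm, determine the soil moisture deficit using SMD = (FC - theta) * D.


SMD = (FC - theta) * D
    = (0.28 - 0.13) * 600
    = 0.150 * 600
    = 90 mm


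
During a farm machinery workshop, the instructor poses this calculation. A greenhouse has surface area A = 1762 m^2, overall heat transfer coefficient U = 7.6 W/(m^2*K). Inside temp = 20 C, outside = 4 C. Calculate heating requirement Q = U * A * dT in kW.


dT = 20 - (4) = 16 K
Q = U * A * dT
  = 7.6 * 1762 * 16
  = 214259.20 W = 214.26 kW


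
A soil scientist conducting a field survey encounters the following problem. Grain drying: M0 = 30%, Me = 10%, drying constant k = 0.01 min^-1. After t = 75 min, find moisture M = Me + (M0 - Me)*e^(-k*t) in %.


M = Me + (M0 - Me) * e^(-k*t)
  = 10 + (30 - 10) * e^(-0.01*75)
  = 10 + 20 * e^(-0.750)
  = 10 + 20 * 0.47237
  = 10 + 9.4473
  = 19.45%


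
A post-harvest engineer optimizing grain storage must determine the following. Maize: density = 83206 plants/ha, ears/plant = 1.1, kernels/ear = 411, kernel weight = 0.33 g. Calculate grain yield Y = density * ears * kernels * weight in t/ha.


Y = density * ears * kernels * kw
  = 83206 * 1.1 * 411 * 0.33 g/ha
  = 12413752.76 g/ha
  = 12413.75 kg/ha = 12.41 t/ha


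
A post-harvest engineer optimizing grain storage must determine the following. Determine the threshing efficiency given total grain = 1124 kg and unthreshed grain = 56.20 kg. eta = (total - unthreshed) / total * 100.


eta = (total - unthreshed) / total * 100
    = (1124 - 56.20) / 1124 * 100
    = 1067.80 / 1124 * 100
    = 95%


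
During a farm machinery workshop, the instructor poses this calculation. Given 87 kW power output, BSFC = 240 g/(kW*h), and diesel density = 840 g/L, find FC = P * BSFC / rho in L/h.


FC = P * BSFC / rho_fuel
   = 87 * 240 / 840
   = 20880 / 840
   = 24.86 L/h


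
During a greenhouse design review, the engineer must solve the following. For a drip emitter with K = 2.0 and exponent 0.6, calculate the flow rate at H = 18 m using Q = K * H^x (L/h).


Q = K * H^x
  = 2.0 * 18^0.6
  = 2.0 * 5.6645
  = 11.33 L/h


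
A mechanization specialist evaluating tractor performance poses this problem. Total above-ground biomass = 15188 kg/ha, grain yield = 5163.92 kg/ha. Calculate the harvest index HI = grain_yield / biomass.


HI = grain_yield / biomass
   = 5163.92 / 15188
   = 0.34


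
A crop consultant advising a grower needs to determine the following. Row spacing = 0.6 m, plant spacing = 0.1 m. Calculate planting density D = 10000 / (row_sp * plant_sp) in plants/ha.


D = 10000 / (row_sp * plant_sp)
  = 10000 / (0.6 * 0.1)
  = 10000 / 0.0600
  = 166666.67 plants/ha


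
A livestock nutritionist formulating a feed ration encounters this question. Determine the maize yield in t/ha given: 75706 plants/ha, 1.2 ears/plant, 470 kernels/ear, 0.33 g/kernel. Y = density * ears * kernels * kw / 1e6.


Y = density * ears * kernels * kw
  = 75706 * 1.2 * 470 * 0.33 g/ha
  = 14090400.72 g/ha
  = 14090.40 kg/ha = 14.09 t/ha


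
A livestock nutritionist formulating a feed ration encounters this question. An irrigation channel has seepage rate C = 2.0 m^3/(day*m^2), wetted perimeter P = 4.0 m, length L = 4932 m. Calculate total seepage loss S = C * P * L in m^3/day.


S = C * P * L
  = 2.0 * 4.0 * 4932
  = 39456 m^3/day


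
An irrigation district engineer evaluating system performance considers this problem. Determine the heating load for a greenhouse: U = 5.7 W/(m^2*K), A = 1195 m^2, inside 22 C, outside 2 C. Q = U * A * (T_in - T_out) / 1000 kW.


dT = 22 - (2) = 20 K
Q = U * A * dT
  = 5.7 * 1195 * 20
  = 136230 W = 136.23 kW


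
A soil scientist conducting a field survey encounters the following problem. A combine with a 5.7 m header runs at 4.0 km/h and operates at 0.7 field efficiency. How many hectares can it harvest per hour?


C = w * v * eta_f / 10
  = 5.7 * 4.0 * 0.7 / 10
  = 15.96 / 10
  = 1.60 ha/h


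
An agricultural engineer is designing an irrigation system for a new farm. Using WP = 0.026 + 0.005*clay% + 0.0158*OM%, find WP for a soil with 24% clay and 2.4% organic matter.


WP = 0.026 + 0.005*24 + 0.0158*2.4
   = 0.026 + 0.1200 + 0.0379
   = 0.1839


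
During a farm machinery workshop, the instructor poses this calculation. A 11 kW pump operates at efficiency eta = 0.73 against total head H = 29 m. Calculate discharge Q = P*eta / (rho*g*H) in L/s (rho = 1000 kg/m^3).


Q = (P * 1000 * eta) / (rho * g * H)
  = (11 * 1000 * 0.73) / (1000 * 9.81 * 29)
  = 8030 / 284490
  = 0.02823 m^3/s = 28.23 L/s


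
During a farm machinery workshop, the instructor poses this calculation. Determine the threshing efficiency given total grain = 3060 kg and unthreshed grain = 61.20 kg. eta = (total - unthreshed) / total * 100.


eta = (total - unthreshed) / total * 100
    = (3060 - 61.20) / 3060 * 100
    = 2998.80 / 3060 * 100
    = 98%


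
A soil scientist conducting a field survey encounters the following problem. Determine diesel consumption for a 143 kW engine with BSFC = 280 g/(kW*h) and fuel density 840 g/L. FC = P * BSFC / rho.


FC = P * BSFC / rho_fuel
   = 143 * 280 / 840
   = 40040 / 840
   = 47.67 L/h


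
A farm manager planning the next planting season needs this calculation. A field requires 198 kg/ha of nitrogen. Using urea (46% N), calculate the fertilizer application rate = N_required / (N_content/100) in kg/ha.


Rate = N_required / (N_content / 100)
     = 198 / (46 / 100)
     = 198 / 0.46
     = 430.43 kg/ha


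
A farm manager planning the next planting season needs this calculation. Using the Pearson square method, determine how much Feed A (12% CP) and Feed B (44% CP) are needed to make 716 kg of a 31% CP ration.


parts_A = CP_b - target = 44 - 31 = 13
parts_B = target - CP_a = 31 - 12 = 19
total_parts = 13 + 19 = 32
Feed A = 716 * 13 / 32 = 290.88 kg
Feed B = 716 * 19 / 32 = 425.13 kg

290.88 kg


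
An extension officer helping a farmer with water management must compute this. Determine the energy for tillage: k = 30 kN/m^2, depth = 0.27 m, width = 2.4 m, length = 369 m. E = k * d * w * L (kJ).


E = k * d * w * L
  = 30 * 0.27 * 2.4 * 369
  = 7173.36 kJ


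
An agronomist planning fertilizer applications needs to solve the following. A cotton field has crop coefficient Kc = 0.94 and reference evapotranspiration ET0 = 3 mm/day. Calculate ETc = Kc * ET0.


ETc = Kc * ET0
    = 0.94 * 3
    = 2.82 mm/day


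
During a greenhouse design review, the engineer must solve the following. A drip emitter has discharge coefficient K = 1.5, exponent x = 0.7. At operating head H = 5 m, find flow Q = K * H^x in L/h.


Q = K * H^x
  = 1.5 * 5^0.7
  = 1.5 * 3.0852
  = 4.63 L/h


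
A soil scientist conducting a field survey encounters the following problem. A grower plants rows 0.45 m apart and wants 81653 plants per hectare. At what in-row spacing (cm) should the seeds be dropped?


spacing = 10000 / (row_sp * density)
        = 10000 / (0.45 * 81653)
        = 10000 / 36743.85
        = 0.27215 m = 27.22 cm


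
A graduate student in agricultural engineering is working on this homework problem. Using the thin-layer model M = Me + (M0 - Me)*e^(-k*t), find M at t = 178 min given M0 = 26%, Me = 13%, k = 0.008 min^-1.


M = Me + (M0 - Me) * e^(-k*t)
  = 13 + (26 - 13) * e^(-0.008*178)
  = 13 + 13 * e^(-1.424)
  = 13 + 13 * 0.24075
  = 13 + 3.1297
  = 16.13%


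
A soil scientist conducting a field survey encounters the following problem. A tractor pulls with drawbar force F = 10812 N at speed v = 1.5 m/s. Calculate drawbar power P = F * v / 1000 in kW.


P = F * v / 1000
  = 10812 * 1.5 / 1000
  = 16218 / 1000
  = 16.22 kW


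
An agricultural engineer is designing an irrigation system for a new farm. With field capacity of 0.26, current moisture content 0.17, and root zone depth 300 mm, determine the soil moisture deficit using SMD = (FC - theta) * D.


SMD = (FC - theta) * D
    = (0.26 - 0.17) * 300
    = 0.090 * 300
    = 27 mm


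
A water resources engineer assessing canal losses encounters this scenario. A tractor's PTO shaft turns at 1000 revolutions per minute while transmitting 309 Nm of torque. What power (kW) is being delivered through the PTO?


P = 2*pi*n*T / 60000
  = 2*pi * 1000 * 309 / 60000
  = 1941504.26 / 60000
  = 32.36 kW


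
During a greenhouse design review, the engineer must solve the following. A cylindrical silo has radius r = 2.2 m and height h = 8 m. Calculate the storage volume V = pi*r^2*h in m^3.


V = pi * r^2 * h
  = pi * 2.2^2 * 8
  = pi * 4.84 * 8
  = 121.64 m^3


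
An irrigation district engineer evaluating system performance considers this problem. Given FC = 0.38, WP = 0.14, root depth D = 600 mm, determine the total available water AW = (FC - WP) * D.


AW = (FC - WP) * D
   = (0.38 - 0.14) * 600
   = 0.24 * 600
   = 144 mm


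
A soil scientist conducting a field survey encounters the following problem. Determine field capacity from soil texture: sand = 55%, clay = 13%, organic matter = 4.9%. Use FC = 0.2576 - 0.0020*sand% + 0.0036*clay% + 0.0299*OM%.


FC = 0.2576 - 0.0020*55 + 0.0036*13 + 0.0299*4.9
   = 0.2576 - 0.1100 + 0.0468 + 0.1465
   = 0.3409


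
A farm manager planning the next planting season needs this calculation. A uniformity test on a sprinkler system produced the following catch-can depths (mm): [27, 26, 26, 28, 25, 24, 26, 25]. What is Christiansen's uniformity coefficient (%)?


xbar = 207 / 8 = 25.875
sum|xi - xbar| = 7.250
CU = 100 * (1 - 7.250 / (8 * 25.875))
   = 100 * (1 - 0.0350)
   = 96.50%


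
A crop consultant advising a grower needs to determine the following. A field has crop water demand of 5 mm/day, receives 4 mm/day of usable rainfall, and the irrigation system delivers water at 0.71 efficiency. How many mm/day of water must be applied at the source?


IWR = (ETc - Pe) / Ea
    = (5 - 4) / 0.71
    = 1 / 0.71
    = 1.41 mm/day


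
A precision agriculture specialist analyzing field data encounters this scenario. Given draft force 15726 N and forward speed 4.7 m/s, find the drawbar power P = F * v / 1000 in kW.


P = F * v / 1000
  = 15726 * 4.7 / 1000
  = 73912.20 / 1000
  = 73.91 kW


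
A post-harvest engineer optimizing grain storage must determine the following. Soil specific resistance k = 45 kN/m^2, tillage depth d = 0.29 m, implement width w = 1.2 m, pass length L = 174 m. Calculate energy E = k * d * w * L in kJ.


E = k * d * w * L
  = 45 * 0.29 * 1.2 * 174
  = 2724.84 kJ


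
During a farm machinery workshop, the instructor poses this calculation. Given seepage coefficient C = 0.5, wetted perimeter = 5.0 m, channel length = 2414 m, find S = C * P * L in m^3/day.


S = C * P * L
  = 0.5 * 5.0 * 2414
  = 6035 m^3/day


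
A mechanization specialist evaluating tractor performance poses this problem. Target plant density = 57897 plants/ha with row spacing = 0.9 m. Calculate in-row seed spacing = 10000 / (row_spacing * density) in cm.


spacing = 10000 / (row_sp * density)
        = 10000 / (0.9 * 57897)
        = 10000 / 52107.30
        = 0.19191 m = 19.19 cm


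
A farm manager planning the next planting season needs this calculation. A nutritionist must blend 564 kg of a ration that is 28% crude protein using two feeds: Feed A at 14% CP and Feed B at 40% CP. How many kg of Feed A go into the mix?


parts_A = CP_b - target = 40 - 28 = 12
parts_B = target - CP_a = 28 - 14 = 14
total_parts = 12 + 14 = 26
Feed A = 564 * 12 / 26 = 260.31 kg
Feed B = 564 * 14 / 26 = 303.69 kg

260.31 kg


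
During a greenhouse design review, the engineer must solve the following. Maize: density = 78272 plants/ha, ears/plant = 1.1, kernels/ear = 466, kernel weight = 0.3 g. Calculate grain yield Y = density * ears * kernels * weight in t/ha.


Y = density * ears * kernels * kw
  = 78272 * 1.1 * 466 * 0.3 g/ha
  = 12036668.16 g/ha
  = 12036.67 kg/ha = 12.04 t/ha
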